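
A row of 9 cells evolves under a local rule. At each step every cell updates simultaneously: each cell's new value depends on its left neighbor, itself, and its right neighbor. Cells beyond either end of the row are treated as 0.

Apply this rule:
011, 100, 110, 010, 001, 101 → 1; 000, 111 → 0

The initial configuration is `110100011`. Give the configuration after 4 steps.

111111101

111110111
100011101
110110111
111111101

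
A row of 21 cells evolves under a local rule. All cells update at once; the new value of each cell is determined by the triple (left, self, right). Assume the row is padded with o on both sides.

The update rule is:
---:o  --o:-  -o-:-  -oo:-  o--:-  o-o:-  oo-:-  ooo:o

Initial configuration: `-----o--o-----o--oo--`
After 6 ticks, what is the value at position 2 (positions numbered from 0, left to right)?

-ooo------ooo--------
--o--oooo--o--oooooo-
------oo-------oooo--
-oooo----ooooo--oo---
--oo--oo--ooo------o-
-----------o--oooo---
position 2 holds -

-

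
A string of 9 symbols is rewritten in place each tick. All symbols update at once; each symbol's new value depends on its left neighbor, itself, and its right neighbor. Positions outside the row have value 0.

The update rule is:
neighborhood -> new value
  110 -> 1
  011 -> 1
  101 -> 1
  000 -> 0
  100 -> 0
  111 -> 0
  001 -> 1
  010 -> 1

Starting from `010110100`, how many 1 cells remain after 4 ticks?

4

111111100
100000100
100001100
100011100
count of 1: 4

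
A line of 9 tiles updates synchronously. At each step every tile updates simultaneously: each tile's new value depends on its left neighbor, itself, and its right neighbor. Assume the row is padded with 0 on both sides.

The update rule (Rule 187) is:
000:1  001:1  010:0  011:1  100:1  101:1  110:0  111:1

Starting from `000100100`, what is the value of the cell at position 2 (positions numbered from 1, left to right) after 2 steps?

111011011
110110110
position 2 holds 1

1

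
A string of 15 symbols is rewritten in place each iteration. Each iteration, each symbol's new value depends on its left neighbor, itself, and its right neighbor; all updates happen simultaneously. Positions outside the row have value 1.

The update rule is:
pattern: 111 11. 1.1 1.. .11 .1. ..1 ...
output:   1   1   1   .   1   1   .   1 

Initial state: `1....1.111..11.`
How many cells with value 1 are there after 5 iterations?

iteration 1: 1.11.11111..111
iteration 2: 1111111111..111
iteration 3: 1111111111..111  (fixed point — unchanged through iteration 5)
count of 1: 13

13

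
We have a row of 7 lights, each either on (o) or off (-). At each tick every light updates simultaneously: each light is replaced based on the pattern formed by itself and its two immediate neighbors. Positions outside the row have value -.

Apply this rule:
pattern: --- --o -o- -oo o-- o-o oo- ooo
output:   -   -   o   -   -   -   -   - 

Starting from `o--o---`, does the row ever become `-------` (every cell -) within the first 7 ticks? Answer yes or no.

o--o---  (fixed point — unchanged through tick 7)
tick 7 is o--o---, still not uniform -

no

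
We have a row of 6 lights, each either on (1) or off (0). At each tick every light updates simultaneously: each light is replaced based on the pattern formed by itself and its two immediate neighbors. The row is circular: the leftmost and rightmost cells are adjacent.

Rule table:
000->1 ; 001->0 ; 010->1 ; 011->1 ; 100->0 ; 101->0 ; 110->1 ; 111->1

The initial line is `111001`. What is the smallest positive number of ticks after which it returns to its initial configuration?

tick 1: 111001

1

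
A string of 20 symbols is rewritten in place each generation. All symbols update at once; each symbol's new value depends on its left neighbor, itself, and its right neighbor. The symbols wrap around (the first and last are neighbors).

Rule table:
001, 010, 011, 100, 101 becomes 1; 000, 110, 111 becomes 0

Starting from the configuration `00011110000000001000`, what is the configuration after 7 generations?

10110001111011011001

00110001000000011100
01101011100000110010
11011110010001101111
00110001111011011000
01101011000110110100
11011110101101101110
10110001111011011001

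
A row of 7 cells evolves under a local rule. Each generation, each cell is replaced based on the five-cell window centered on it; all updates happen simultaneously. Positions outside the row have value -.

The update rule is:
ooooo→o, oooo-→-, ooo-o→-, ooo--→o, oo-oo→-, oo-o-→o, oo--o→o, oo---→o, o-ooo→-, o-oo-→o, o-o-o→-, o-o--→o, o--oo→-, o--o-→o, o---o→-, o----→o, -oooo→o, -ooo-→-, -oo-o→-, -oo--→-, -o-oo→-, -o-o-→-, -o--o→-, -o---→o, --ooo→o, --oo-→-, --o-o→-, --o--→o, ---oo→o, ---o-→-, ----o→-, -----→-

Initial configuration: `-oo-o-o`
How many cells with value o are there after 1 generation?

o--o--o
count of o: 3

3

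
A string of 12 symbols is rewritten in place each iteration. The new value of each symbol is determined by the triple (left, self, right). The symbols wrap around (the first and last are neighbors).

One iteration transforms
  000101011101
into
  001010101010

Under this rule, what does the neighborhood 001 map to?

At position 2 the neighborhood is 001; the next row has 1 there.

1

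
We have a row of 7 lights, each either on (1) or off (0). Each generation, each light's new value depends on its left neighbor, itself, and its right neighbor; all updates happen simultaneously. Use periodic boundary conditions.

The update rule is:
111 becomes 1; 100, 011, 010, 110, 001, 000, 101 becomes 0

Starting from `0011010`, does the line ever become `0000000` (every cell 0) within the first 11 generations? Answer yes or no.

yes

0000000
all cells are 0 at generation 1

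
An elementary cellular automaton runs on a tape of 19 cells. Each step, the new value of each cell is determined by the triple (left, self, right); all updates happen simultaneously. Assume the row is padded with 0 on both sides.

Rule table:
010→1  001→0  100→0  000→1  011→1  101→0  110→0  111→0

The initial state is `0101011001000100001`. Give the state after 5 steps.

0101010001010101101
0101010101010101001
0101010101010101001  (fixed point — unchanged through step 5)

0101010101010101001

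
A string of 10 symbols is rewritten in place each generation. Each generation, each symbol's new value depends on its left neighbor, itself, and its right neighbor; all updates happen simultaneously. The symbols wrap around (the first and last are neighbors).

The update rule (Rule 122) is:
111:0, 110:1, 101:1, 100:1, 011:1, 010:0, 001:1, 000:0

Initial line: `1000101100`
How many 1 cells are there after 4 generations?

6

0101011111
1010110001
1101111011
0111001110
count of 1: 6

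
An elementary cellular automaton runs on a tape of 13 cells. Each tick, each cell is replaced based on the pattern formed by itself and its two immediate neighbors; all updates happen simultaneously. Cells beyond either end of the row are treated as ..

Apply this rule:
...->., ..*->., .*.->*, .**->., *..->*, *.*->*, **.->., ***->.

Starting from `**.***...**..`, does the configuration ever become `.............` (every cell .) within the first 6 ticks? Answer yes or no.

..*...*....*.
..**..**...**
....*...*....
....**..**...
......*...*..
......**..**.
tick 6 is ......**..**., still not uniform .

no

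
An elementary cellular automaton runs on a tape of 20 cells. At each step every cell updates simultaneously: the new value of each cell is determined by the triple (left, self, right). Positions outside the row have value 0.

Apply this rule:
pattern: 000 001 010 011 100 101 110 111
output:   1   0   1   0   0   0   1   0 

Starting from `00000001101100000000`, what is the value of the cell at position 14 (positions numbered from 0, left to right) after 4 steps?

step 1: 11111100100101111111
step 2: 00000100100100000001
step 3: 11110100100101111101
step 4: 00010100100100000101
position 14 holds 0

0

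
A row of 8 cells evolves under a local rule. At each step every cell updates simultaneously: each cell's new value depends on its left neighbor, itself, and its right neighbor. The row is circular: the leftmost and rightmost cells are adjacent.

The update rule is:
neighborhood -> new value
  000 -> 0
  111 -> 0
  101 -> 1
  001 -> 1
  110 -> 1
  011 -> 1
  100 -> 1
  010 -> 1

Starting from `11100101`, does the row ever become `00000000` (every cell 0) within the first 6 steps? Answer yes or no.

step 1: 00111111
step 2: 11100001
step 3: 00110011
step 4: 11111111
step 5: 00000000
all cells are 0 at step 5

yes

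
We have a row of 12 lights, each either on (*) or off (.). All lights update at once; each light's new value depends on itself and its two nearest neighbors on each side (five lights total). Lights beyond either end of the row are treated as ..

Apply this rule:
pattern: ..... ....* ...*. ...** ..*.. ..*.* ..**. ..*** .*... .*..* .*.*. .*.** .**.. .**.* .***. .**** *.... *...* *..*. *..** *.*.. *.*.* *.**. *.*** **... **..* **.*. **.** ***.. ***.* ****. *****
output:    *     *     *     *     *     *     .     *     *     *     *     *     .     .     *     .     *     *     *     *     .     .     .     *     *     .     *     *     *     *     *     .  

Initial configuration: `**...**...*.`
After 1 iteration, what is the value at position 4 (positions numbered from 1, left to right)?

iteration 1: ..***..*****
position 4 holds *

*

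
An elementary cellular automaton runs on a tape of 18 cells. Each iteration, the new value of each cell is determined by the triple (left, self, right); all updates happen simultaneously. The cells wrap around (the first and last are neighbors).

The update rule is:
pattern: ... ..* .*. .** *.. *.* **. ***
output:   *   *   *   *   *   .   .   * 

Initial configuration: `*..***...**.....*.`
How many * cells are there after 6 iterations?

*****.****.******.
****..***..*****..
***.****.******.**
**..***..*****..**
*.****.******.****
..***..*****..****
count of *: 12

12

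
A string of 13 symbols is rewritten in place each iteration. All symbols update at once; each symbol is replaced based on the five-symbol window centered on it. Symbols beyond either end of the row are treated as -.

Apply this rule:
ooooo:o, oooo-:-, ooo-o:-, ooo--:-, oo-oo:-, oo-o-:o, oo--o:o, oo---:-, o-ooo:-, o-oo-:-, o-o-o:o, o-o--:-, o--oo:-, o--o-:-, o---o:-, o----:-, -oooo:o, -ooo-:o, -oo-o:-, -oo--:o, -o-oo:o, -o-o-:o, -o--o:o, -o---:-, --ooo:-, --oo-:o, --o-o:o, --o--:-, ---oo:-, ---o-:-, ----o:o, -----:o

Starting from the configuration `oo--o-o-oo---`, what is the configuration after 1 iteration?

ooo-oooo-o--o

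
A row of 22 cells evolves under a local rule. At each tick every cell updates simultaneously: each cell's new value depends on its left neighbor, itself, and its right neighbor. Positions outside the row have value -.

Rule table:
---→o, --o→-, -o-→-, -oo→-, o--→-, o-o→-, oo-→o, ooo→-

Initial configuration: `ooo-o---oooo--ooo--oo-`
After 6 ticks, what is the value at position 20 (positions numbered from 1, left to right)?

o

--o---o----o----o---o-
o---o---oo---oo---o---
--o---o--o-o--o-o---oo
o---o-------------o--o
--o---ooooooooooo-----
o---o-----------o-oooo
position 20 holds o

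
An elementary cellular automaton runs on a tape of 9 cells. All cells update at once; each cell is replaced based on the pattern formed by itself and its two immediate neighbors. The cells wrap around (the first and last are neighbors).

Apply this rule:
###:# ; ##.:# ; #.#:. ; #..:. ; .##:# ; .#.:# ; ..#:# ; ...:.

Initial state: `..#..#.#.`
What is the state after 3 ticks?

###.##.#.

tick 1: .##.##.#.
tick 2: ###.##.#.
tick 3: ###.##.#.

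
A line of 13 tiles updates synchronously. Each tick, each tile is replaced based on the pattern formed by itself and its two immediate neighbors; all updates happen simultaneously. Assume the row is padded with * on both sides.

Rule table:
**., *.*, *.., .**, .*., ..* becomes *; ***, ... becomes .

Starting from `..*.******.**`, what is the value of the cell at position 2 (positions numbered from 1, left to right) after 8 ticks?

*****....***.
....**..**.**
*..*********.
****.......**
...**.....**.
*.****...****
***..**.**...
..*********.*
position 2 holds .

.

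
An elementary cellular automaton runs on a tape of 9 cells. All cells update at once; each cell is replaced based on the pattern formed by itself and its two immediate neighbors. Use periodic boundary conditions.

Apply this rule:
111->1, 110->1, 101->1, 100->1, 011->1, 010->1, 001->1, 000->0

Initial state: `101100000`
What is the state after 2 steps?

111111011

step 1: 111110001
step 2: 111111011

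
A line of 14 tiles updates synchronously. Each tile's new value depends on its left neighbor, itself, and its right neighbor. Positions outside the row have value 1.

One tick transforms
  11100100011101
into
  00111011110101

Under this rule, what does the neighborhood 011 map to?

At position 9 the neighborhood is 011; the next row has 1 there.

1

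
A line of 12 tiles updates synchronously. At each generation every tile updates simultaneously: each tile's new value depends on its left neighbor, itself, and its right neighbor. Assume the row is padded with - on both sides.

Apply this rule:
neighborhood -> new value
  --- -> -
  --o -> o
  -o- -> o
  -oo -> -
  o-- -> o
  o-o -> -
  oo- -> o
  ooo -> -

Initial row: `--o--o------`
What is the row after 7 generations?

generation 1: -oooooo-----
generation 2: o-----oo----
generation 3: oo---o-oo---
generation 4: -oo-oo--oo--
generation 5: o-o--ooo-oo-
generation 6: o-ooo--o--oo
generation 7: o---oooooo-o

o---oooooo-o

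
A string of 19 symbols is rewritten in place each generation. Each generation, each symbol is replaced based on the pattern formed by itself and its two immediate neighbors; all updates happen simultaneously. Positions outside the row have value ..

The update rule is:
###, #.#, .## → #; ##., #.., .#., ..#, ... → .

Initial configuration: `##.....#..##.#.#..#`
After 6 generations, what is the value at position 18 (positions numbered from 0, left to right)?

#.........#.#.#....
...........#.#.....
............#......
...................
...................  (fixed point — unchanged through generation 6)
position 18 holds .

.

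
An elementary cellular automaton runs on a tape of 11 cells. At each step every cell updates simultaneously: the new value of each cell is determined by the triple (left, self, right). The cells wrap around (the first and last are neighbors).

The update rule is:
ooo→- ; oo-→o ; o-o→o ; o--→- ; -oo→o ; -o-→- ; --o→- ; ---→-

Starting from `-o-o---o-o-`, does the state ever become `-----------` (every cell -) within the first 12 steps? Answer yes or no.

step 1: --o-----o--
step 2: -----------
all cells are - at step 2

yes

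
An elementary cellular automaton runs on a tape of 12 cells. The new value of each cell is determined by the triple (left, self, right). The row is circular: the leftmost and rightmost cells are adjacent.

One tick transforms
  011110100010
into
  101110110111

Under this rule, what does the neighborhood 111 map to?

At position 2 the neighborhood is 111; the next row has 1 there.

1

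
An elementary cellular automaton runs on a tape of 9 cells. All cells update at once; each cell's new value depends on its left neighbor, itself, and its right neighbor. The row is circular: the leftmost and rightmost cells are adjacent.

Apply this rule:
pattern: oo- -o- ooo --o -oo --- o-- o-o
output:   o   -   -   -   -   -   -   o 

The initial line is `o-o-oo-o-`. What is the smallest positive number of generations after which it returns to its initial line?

9

generation 1: -o-o-oo-o
generation 2: o-o-o-oo-
generation 3: -o-o-o-oo
generation 4: o-o-o-o-o
generation 5: oo-o-o-o-
generation 6: -oo-o-o-o
generation 7: o-oo-o-o-
generation 8: -o-oo-o-o
generation 9: o-o-oo-o-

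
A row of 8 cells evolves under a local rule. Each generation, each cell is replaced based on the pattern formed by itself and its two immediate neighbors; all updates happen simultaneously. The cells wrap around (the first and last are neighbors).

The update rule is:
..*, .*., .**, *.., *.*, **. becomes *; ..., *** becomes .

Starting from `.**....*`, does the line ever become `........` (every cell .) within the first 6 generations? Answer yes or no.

generation 1: ****..**
generation 2: ...****.
generation 3: ..**..**
generation 4: ********
generation 5: ........
all cells are . at generation 5

yes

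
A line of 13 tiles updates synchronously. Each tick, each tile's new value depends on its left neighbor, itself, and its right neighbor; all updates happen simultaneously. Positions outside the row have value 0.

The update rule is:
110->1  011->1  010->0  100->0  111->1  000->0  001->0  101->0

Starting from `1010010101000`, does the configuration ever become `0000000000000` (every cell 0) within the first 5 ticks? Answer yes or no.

yes

0000000000000
all cells are 0 at tick 1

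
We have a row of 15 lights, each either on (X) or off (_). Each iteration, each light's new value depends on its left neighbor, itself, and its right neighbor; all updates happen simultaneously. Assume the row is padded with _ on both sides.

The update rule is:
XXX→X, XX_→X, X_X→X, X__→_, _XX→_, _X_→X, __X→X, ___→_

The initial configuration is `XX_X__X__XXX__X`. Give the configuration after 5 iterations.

X_XX_XXX_XXXX_X

_XXX_XX_X_XX_XX
X_XXX_XXXX_XX_X
XX_XXX_XXXX_XXX
_XX_XXX_XXXX_XX
X_XX_XXX_XXXX_X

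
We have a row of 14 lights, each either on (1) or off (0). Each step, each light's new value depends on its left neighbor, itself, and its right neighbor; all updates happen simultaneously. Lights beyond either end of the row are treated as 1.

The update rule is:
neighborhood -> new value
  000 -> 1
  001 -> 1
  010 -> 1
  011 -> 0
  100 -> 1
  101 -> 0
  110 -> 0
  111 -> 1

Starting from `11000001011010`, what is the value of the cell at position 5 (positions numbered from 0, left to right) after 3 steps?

10111111000010
00011110111110
11101100011100
position 5 holds 1

1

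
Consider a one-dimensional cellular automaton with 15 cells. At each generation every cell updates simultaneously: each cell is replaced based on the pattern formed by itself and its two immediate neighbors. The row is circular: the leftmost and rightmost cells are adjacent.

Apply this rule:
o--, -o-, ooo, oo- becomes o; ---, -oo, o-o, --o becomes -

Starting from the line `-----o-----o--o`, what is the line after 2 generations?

o----oo----oo-o
oo----oo----o--

oo----oo----o--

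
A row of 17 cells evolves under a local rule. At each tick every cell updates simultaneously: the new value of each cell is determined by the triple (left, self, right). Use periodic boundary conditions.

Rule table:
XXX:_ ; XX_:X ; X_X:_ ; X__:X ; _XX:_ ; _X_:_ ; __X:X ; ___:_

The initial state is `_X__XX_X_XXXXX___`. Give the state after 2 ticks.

tick 1: X_XX_X_______XX__
tick 2: ___X__X_____X_XXX

___X__X_____X_XXX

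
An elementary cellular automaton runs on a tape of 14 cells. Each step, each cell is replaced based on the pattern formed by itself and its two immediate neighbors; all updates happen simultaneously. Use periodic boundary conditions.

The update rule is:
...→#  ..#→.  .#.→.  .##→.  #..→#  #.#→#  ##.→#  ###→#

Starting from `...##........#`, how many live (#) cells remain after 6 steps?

step 1: ##..########..
step 2: .##..########.
step 3: ..##..########
step 4: #..##..#######
step 5: ##..##..######
step 6: ###..##..#####
count of #: 10

10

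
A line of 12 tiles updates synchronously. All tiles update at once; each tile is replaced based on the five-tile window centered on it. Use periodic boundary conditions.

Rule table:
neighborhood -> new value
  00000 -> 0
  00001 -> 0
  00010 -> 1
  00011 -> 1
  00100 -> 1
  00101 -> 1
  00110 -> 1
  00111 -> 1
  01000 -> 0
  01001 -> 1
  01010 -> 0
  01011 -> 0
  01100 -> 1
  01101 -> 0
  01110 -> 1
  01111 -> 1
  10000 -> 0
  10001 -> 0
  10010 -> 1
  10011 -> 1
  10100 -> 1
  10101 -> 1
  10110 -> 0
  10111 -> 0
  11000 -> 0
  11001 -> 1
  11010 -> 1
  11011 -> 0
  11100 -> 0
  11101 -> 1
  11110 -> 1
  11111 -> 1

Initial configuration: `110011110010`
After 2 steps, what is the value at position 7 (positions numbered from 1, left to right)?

1

011111101110
111111100101
position 7 holds 1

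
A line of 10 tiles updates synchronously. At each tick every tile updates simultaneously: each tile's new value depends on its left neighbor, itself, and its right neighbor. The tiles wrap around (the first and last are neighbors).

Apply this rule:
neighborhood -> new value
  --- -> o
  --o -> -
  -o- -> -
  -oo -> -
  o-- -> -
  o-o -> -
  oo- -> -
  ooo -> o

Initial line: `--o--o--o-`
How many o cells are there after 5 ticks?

o---------
--ooooooo-
o--ooooo--
----ooo---
ooo--o--oo
count of o: 6

6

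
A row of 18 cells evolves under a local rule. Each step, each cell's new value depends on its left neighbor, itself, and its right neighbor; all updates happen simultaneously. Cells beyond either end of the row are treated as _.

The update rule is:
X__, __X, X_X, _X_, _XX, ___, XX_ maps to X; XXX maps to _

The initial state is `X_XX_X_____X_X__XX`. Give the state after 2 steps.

X________________X

step 1: XXXXXXXXXXXXXXXXXX
step 2: X________________X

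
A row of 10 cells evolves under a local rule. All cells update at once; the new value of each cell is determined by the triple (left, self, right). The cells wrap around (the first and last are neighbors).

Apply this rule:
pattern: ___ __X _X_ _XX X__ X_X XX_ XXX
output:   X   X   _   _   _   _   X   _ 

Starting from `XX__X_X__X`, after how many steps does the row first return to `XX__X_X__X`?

_X_X____X_
X____XXX__
__XXX__X_X
_X__X_X___
X__X____XX
X_X__XXX__
____X__X_X
_XXX__X___
X__X_X__XX
X_X____X__
____XXX__X
_XXX__X_X_
X__X_X____
__X____XXX
_X__XXX__X
___X__X_X_
XXX__X____
__X_X__XXX
_X____X__X
___XXX__X_
XXX__X_X__
__X_X____X
_X____XXX_
X__XXX__X_
__X__X_X__
XX__X____X
_X_X__XXX_
X____X__X_
__XXX__X__
XX__X_X__X

30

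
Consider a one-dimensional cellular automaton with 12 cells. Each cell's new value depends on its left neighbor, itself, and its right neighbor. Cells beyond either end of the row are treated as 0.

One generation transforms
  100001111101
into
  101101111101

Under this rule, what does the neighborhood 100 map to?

0

At position 1 the neighborhood is 100; the next row has 0 there.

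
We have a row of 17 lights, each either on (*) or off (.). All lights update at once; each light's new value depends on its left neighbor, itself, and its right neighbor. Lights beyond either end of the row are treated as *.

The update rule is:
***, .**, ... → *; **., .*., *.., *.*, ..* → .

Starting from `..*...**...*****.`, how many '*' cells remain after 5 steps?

9

....*.*..*.****..
.**........***...
.*..******.**..*.
....*****..*.....
.**.****.....***.
count of *: 9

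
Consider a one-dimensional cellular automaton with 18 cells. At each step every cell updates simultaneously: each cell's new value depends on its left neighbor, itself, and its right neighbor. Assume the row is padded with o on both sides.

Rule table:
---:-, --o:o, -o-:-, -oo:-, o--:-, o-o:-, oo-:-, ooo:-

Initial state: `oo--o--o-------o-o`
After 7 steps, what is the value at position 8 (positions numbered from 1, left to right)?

step 1: ---o--o-------o---
step 2: --o--o-------o---o
step 3: -o--o-------o---o-
step 4: ---o-------o---o--
step 5: --o-------o---o--o
step 6: -o-------o---o--o-
step 7: --------o---o--o--
position 8 holds -

-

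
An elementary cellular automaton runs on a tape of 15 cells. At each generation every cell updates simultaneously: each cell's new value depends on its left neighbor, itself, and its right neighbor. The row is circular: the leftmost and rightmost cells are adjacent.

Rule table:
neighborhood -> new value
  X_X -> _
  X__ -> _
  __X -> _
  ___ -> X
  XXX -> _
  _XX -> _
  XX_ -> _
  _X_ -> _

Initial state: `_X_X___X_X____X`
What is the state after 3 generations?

_____X_____XX__
XXXX___XXX____X
_____X_____XX__

_____X_____XX__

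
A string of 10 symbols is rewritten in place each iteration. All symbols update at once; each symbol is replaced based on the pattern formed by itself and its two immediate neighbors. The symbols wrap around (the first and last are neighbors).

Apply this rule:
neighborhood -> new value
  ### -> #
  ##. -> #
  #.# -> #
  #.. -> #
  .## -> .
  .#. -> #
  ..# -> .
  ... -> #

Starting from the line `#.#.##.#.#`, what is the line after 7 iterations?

iteration 1: ####.####.
iteration 2: .####.####
iteration 3: #.####.###
iteration 4: ##.####.##
iteration 5: ###.####.#
iteration 6: ####.####.  (repeats iteration 1; period 5)
iteration 7: .####.####

.####.####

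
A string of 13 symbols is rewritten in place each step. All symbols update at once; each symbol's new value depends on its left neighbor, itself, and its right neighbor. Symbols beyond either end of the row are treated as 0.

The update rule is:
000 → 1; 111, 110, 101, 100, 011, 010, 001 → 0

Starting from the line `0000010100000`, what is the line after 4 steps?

step 1: 1111000001111
step 2: 0000011100000
step 3: 1111000001111  (repeats step 1; period 2)
step 4: 0000011100000

0000011100000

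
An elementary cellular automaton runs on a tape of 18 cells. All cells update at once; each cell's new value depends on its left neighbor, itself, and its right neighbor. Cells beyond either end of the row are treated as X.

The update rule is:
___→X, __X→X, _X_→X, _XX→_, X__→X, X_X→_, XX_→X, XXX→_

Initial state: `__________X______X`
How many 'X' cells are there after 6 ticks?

XXXXXXXXXXXXXXXXX_
________________X_
XXXXXXXXXXXXXXXXX_  (repeats tick 1; period 2)
tick 6: ________________X_
count of X: 1

1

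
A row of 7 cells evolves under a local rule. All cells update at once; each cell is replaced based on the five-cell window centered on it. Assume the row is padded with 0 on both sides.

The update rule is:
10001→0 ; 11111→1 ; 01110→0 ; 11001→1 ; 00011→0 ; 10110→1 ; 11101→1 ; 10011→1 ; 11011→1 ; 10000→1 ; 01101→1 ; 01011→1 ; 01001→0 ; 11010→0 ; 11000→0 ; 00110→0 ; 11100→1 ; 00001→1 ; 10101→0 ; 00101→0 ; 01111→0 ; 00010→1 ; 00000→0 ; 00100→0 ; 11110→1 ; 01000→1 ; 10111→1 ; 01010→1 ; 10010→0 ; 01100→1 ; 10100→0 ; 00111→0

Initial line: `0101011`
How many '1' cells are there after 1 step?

5

step 1: 1010111
count of 1: 5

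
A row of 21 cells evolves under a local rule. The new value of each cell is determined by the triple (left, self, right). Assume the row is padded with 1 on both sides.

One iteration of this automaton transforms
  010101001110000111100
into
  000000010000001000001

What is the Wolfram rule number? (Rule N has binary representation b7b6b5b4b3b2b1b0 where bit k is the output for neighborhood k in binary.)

2

position 9: 111 → 0  (bit 7 = 0)
position 10: 110 → 0  (bit 6 = 0)
position 0: 101 → 0  (bit 5 = 0)
position 6: 100 → 0  (bit 4 = 0)
position 8: 011 → 0  (bit 3 = 0)
position 1: 010 → 0  (bit 2 = 0)
position 7: 001 → 1  (bit 1 = 1)
position 12: 000 → 0  (bit 0 = 0)
bits b7..b0 = 00000010 = 2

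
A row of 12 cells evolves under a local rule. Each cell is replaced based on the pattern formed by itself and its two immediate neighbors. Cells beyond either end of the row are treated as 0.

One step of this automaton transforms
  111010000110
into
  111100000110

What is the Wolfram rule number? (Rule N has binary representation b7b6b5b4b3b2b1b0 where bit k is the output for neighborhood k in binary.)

232

position 1: 111 → 1  (bit 7 = 1)
position 2: 110 → 1  (bit 6 = 1)
position 3: 101 → 1  (bit 5 = 1)
position 5: 100 → 0  (bit 4 = 0)
position 0: 011 → 1  (bit 3 = 1)
position 4: 010 → 0  (bit 2 = 0)
position 8: 001 → 0  (bit 1 = 0)
position 6: 000 → 0  (bit 0 = 0)
bits b7..b0 = 11101000 = 232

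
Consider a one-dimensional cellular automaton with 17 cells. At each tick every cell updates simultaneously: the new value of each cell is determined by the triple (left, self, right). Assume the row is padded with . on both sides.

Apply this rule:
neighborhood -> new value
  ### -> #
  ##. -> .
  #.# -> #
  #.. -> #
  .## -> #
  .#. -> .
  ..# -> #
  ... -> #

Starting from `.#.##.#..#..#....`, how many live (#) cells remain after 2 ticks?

tick 1: #.##.#.##.##.####
tick 2: .##.#.##.##.####.
count of #: 11

11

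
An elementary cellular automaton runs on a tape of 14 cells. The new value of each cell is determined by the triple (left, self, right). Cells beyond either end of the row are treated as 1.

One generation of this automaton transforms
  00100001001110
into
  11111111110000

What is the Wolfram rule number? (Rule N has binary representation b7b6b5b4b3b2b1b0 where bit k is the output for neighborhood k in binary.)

23

position 11: 111 → 0  (bit 7 = 0)
position 12: 110 → 0  (bit 6 = 0)
position 13: 101 → 0  (bit 5 = 0)
position 0: 100 → 1  (bit 4 = 1)
position 10: 011 → 0  (bit 3 = 0)
position 2: 010 → 1  (bit 2 = 1)
position 1: 001 → 1  (bit 1 = 1)
position 4: 000 → 1  (bit 0 = 1)
bits b7..b0 = 00010111 = 23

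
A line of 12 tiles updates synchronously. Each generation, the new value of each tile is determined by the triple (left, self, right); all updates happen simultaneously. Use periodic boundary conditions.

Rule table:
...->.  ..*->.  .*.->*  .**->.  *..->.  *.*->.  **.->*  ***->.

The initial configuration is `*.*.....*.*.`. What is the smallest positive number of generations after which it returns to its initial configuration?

1

*.*.....*.*.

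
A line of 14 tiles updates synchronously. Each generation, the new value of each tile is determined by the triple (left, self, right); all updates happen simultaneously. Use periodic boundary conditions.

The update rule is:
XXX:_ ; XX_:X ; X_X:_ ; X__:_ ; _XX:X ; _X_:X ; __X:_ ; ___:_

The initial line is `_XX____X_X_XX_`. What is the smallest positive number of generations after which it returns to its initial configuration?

_XX____X_X_XX_

1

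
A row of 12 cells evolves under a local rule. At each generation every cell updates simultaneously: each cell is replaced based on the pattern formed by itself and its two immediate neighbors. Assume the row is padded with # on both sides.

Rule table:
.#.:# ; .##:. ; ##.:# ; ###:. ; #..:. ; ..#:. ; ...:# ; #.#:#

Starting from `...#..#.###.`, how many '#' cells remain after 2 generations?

5

.#.#..##..##
####...#....
count of #: 5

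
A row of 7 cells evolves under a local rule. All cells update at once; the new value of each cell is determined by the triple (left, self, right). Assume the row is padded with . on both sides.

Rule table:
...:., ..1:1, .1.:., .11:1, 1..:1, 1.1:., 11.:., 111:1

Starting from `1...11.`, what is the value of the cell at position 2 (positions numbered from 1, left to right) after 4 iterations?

iteration 1: .1.11.1
iteration 2: 1..1...
iteration 3: .11.1..
iteration 4: 11...1.
position 2 holds 1

1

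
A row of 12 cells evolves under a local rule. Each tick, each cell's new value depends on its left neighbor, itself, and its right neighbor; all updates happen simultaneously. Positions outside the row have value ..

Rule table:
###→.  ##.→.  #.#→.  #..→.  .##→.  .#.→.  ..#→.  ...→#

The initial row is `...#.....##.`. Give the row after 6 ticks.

tick 1: ##...###....
tick 2: ...#.....###
tick 3: ##...###....  (repeats tick 1; period 2)
tick 6: ...#.....###

...#.....###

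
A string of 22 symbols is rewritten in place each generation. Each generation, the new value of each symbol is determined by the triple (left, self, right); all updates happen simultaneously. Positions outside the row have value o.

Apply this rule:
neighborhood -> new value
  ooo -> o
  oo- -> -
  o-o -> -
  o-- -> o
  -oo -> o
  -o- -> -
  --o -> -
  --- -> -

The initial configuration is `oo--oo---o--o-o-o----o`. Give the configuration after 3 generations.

o-------o---o------o-o

generation 1: o-o-o-o---o------o---o
generation 2: -------o---o------o--o
generation 3: o-------o---o------o-o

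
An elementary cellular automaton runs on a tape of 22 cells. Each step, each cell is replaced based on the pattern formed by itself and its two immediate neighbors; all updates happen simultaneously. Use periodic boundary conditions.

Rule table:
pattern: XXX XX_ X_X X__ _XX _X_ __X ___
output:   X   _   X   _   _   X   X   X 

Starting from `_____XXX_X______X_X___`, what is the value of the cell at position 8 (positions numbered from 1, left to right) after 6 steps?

_

step 1: XXXXX_X_XX_XXXXXXXX_XX
step 2: XXXX_XXX__X_XXXXXX_X_X
step 3: XXX_X_X__XXX_XXXX_XXX_
step 4: _X_XXXX_X_X_X_XX_X_X_X
step 5: XXX_XX_XXXXXXX__XXXXXX
step 6: XX_X__X_XXXXX__X_XXXXX
position 8 holds _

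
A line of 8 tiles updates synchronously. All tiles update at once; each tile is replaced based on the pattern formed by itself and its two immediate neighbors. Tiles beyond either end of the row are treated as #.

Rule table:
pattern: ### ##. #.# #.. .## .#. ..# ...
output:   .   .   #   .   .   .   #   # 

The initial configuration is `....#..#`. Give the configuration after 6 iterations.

..#..#.#

.###..#.
#....#.#
..###.#.
.#...#.#
#..##.#.
..#..#.#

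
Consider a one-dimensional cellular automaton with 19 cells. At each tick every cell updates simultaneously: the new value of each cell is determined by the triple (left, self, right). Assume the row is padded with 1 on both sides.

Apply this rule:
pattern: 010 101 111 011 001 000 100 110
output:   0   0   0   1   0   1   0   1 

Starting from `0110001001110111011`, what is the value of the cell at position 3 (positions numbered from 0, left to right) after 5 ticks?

0110100001010101010
0110001100000000000
0110101101111111110
0110001101000000010
0110101100011111000
position 3 holds 0

0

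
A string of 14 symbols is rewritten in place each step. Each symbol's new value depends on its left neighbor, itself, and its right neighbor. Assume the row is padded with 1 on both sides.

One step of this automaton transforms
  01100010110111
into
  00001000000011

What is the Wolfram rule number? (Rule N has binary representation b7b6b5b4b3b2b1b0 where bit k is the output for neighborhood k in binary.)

position 12: 111 → 1  (bit 7 = 1)
position 2: 110 → 0  (bit 6 = 0)
position 0: 101 → 0  (bit 5 = 0)
position 3: 100 → 0  (bit 4 = 0)
position 1: 011 → 0  (bit 3 = 0)
position 6: 010 → 0  (bit 2 = 0)
position 5: 001 → 0  (bit 1 = 0)
position 4: 000 → 1  (bit 0 = 1)
bits b7..b0 = 10000001 = 129

129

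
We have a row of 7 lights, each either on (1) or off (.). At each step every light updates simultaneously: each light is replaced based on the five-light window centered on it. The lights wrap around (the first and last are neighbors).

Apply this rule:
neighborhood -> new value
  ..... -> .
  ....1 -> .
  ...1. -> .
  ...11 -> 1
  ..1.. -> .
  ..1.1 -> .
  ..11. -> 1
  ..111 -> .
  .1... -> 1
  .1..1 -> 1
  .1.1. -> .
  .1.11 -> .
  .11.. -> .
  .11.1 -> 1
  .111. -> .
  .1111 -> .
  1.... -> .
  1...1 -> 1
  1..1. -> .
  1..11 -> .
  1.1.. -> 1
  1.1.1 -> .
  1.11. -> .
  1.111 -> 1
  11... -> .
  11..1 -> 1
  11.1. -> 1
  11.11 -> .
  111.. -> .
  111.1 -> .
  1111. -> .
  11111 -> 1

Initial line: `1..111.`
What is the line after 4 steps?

11....1
.....1.
......1
1......

1......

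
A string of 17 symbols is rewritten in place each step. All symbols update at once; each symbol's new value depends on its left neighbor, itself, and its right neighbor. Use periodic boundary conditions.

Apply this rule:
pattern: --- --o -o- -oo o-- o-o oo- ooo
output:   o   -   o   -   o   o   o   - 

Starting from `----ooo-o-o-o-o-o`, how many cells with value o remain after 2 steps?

3

step 1: ooo---ooooooooooo
step 2: --ooo------------
count of o: 3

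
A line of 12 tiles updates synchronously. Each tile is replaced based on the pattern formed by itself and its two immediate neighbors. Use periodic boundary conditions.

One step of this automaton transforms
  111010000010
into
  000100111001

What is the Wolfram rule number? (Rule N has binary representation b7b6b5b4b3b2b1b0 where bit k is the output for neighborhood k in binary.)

33

position 1: 111 → 0  (bit 7 = 0)
position 2: 110 → 0  (bit 6 = 0)
position 3: 101 → 1  (bit 5 = 1)
position 5: 100 → 0  (bit 4 = 0)
position 0: 011 → 0  (bit 3 = 0)
position 4: 010 → 0  (bit 2 = 0)
position 9: 001 → 0  (bit 1 = 0)
position 6: 000 → 1  (bit 0 = 1)
bits b7..b0 = 00100001 = 33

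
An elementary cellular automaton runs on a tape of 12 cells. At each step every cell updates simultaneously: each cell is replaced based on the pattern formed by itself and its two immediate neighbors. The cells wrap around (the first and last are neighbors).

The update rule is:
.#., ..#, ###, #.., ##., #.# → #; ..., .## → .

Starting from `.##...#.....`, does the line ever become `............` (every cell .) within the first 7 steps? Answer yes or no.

no

#.##.###....
##.##.###..#
###.##.####.
.###.##.####
#.###.##.###
##.###.##.##
###.###.##.#
step 7 is ###.###.##.#, still not uniform .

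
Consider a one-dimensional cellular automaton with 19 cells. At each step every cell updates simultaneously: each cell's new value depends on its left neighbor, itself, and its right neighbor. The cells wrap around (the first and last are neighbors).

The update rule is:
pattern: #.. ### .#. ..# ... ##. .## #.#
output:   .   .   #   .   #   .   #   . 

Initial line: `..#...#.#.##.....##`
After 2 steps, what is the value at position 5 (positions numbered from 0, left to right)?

..#.#.#.#.#..###.#.
#.#.#.#.#.#..#...#.
position 5 holds .

.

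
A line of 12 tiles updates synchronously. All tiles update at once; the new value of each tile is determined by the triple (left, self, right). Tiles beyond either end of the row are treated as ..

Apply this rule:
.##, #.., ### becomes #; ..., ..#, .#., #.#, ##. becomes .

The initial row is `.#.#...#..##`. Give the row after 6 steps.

step 1: ....#...#.#.
step 2: .....#.....#
step 3: ......#.....
step 4: .......#....
step 5: ........#...
step 6: .........#..

.........#..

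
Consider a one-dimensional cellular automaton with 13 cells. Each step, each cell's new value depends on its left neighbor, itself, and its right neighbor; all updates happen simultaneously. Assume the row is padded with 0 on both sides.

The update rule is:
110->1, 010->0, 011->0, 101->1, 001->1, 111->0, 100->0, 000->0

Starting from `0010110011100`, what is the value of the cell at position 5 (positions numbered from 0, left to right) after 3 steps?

1

0101010100100
1010101001000
0101010010000
position 5 holds 1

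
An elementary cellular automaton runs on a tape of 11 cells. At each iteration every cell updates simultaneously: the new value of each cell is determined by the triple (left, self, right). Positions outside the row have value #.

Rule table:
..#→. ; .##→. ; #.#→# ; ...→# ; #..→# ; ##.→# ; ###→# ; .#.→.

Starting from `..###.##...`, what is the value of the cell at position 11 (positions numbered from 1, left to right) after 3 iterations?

#

#..###.###.
##..###.###
###..###.##
position 11 holds #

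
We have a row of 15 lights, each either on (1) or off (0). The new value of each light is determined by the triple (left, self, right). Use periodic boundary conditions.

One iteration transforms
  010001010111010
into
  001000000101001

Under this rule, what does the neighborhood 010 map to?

At position 1 the neighborhood is 010; the next row has 0 there.

0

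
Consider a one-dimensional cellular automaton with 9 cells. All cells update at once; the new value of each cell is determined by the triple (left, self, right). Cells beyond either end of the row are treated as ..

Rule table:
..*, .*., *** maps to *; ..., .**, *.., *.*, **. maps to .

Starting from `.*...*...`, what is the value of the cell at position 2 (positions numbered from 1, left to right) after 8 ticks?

**..**...
...*.....
..**.....
.*.......
**.......
.........
.........  (fixed point — unchanged through tick 8)
position 2 holds .

.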